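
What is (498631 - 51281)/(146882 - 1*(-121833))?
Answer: 89470/53743 ≈ 1.6648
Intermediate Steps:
(498631 - 51281)/(146882 - 1*(-121833)) = 447350/(146882 + 121833) = 447350/268715 = 447350*(1/268715) = 89470/53743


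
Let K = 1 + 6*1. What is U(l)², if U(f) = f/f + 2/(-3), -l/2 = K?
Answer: ⅑ ≈ 0.11111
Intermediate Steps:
K = 7 (K = 1 + 6 = 7)
l = -14 (l = -2*7 = -14)
U(f) = ⅓ (U(f) = 1 + 2*(-⅓) = 1 - ⅔ = ⅓)
U(l)² = (⅓)² = ⅑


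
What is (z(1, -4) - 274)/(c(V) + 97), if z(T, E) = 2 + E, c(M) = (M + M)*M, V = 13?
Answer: -92/145 ≈ -0.63448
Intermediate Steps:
c(M) = 2*M² (c(M) = (2*M)*M = 2*M²)
(z(1, -4) - 274)/(c(V) + 97) = ((2 - 4) - 274)/(2*13² + 97) = (-2 - 274)/(2*169 + 97) = -276/(338 + 97) = -276/435 = -276*1/435 = -92/145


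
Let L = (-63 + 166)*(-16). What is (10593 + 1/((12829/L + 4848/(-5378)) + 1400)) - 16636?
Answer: -37258528231809/6165568867 ≈ -6043.0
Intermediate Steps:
L = -1648 (L = 103*(-16) = -1648)
(10593 + 1/((12829/L + 4848/(-5378)) + 1400)) - 16636 = (10593 + 1/((12829/(-1648) + 4848/(-5378)) + 1400)) - 16636 = (10593 + 1/((12829*(-1/1648) + 4848*(-1/5378)) + 1400)) - 16636 = (10593 + 1/((-12829/1648 - 2424/2689) + 1400)) - 16636 = (10593 + 1/(-38491933/4431472 + 1400)) - 16636 = (10593 + 1/(6165568867/4431472)) - 16636 = (10593 + 4431472/6165568867) - 16636 = 65311875439603/6165568867 - 16636 = -37258528231809/6165568867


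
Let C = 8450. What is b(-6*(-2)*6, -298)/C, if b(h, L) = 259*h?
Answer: 9324/4225 ≈ 2.2069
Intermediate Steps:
b(-6*(-2)*6, -298)/C = (259*(-6*(-2)*6))/8450 = (259*(12*6))*(1/8450) = (259*72)*(1/8450) = 18648*(1/8450) = 9324/4225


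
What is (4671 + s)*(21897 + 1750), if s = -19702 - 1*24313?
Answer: -930367568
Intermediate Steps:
s = -44015 (s = -19702 - 24313 = -44015)
(4671 + s)*(21897 + 1750) = (4671 - 44015)*(21897 + 1750) = -39344*23647 = -930367568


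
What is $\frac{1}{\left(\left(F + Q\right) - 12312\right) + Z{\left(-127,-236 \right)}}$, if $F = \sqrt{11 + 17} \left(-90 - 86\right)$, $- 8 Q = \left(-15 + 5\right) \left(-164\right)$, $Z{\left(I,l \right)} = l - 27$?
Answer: $- \frac{3195}{40615268} + \frac{22 \sqrt{7}}{10153817} \approx -7.2933 \cdot 10^{-5}$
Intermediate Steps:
$Z{\left(I,l \right)} = -27 + l$ ($Z{\left(I,l \right)} = l - 27 = -27 + l$)
$Q = -205$ ($Q = - \frac{\left(-15 + 5\right) \left(-164\right)}{8} = - \frac{\left(-10\right) \left(-164\right)}{8} = \left(- \frac{1}{8}\right) 1640 = -205$)
$F = - 352 \sqrt{7}$ ($F = \sqrt{28} \left(-176\right) = 2 \sqrt{7} \left(-176\right) = - 352 \sqrt{7} \approx -931.3$)
$\frac{1}{\left(\left(F + Q\right) - 12312\right) + Z{\left(-127,-236 \right)}} = \frac{1}{\left(\left(- 352 \sqrt{7} - 205\right) - 12312\right) - 263} = \frac{1}{\left(\left(-205 - 352 \sqrt{7}\right) - 12312\right) - 263} = \frac{1}{\left(-12517 - 352 \sqrt{7}\right) - 263} = \frac{1}{-12780 - 352 \sqrt{7}}$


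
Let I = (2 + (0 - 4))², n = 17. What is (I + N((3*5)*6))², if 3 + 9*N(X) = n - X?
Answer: 1600/81 ≈ 19.753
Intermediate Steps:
N(X) = 14/9 - X/9 (N(X) = -⅓ + (17 - X)/9 = -⅓ + (17/9 - X/9) = 14/9 - X/9)
I = 4 (I = (2 - 4)² = (-2)² = 4)
(I + N((3*5)*6))² = (4 + (14/9 - 3*5*6/9))² = (4 + (14/9 - 5*6/3))² = (4 + (14/9 - ⅑*90))² = (4 + (14/9 - 10))² = (4 - 76/9)² = (-40/9)² = 1600/81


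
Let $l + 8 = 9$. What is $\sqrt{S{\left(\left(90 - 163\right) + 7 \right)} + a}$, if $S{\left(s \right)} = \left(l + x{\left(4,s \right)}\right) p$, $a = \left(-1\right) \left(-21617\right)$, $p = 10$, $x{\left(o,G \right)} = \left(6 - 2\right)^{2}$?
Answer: $\sqrt{21787} \approx 147.6$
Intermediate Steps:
$x{\left(o,G \right)} = 16$ ($x{\left(o,G \right)} = 4^{2} = 16$)
$l = 1$ ($l = -8 + 9 = 1$)
$a = 21617$
$S{\left(s \right)} = 170$ ($S{\left(s \right)} = \left(1 + 16\right) 10 = 17 \cdot 10 = 170$)
$\sqrt{S{\left(\left(90 - 163\right) + 7 \right)} + a} = \sqrt{170 + 21617} = \sqrt{21787}$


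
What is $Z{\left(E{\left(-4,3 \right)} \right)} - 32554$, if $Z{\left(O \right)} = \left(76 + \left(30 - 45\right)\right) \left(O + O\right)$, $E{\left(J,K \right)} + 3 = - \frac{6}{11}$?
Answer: $- \frac{362852}{11} \approx -32987.0$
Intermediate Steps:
$E{\left(J,K \right)} = - \frac{39}{11}$ ($E{\left(J,K \right)} = -3 - \frac{6}{11} = - \frac{39}{11}$)
$Z{\left(O \right)} = 122 O$ ($Z{\left(O \right)} = \left(76 + \left(30 - 45\right)\right) 2 O = \left(76 - 15\right) 2 O = 61 \cdot 2 O = 122 O$)
$Z{\left(E{\left(-4,3 \right)} \right)} - 32554 = 122 \left(- \frac{39}{11}\right) - 32554 = - \frac{4758}{11} - 32554 = - \frac{362852}{11}$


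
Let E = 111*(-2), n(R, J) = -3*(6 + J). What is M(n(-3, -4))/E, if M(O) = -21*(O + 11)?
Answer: 35/74 ≈ 0.47297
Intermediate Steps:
n(R, J) = -18 - 3*J
M(O) = -231 - 21*O (M(O) = -21*(11 + O) = -231 - 21*O)
E = -222
M(n(-3, -4))/E = (-231 - 21*(-18 - 3*(-4)))/(-222) = (-231 - 21*(-18 + 12))*(-1/222) = (-231 - 21*(-6))*(-1/222) = (-231 + 126)*(-1/222) = -105*(-1/222) = 35/74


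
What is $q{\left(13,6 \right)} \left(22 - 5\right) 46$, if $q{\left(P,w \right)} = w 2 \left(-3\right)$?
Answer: $-28152$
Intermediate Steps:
$q{\left(P,w \right)} = - 6 w$ ($q{\left(P,w \right)} = 2 w \left(-3\right) = - 6 w$)
$q{\left(13,6 \right)} \left(22 - 5\right) 46 = \left(-6\right) 6 \left(22 - 5\right) 46 = \left(-36\right) 17 \cdot 46 = \left(-612\right) 46 = -28152$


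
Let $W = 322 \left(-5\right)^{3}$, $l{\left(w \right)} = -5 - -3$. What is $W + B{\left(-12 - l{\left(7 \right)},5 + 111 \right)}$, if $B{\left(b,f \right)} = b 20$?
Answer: $-40450$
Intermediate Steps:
$l{\left(w \right)} = -2$ ($l{\left(w \right)} = -5 + 3 = -2$)
$B{\left(b,f \right)} = 20 b$
$W = -40250$ ($W = 322 \left(-125\right) = -40250$)
$W + B{\left(-12 - l{\left(7 \right)},5 + 111 \right)} = -40250 + 20 \left(-12 - -2\right) = -40250 + 20 \left(-12 + 2\right) = -40250 + 20 \left(-10\right) = -40250 - 200 = -40450$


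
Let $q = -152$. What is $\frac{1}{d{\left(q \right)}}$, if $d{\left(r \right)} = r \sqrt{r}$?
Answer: $\frac{i \sqrt{38}}{11552} \approx 0.00053362 i$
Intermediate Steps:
$d{\left(r \right)} = r^{\frac{3}{2}}$
$\frac{1}{d{\left(q \right)}} = \frac{1}{\left(-152\right)^{\frac{3}{2}}} = \frac{1}{\left(-304\right) i \sqrt{38}} = \frac{i \sqrt{38}}{11552}$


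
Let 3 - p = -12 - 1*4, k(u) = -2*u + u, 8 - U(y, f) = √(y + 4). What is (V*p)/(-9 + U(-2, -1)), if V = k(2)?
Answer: -38 + 38*√2 ≈ 15.740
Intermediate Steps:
U(y, f) = 8 - √(4 + y) (U(y, f) = 8 - √(y + 4) = 8 - √(4 + y))
k(u) = -u
p = 19 (p = 3 - (-12 - 1*4) = 3 - (-12 - 4) = 3 - 1*(-16) = 3 + 16 = 19)
V = -2 (V = -1*2 = -2)
(V*p)/(-9 + U(-2, -1)) = (-2*19)/(-9 + (8 - √(4 - 2))) = -38/(-9 + (8 - √2)) = -38/(-1 - √2)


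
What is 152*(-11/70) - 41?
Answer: -2271/35 ≈ -64.886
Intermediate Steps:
152*(-11/70) - 41 = -836/35 - 41 = -2271/35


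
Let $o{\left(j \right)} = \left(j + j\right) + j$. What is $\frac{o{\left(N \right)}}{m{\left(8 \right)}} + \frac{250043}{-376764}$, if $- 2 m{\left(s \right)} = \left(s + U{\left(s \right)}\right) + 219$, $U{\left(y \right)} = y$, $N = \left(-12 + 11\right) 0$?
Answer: $- \frac{250043}{376764} \approx -0.66366$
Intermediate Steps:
$N = 0$ ($N = \left(-1\right) 0 = 0$)
$o{\left(j \right)} = 3 j$ ($o{\left(j \right)} = 2 j + j = 3 j$)
$m{\left(s \right)} = - \frac{219}{2} - s$ ($m{\left(s \right)} = - \frac{\left(s + s\right) + 219}{2} = - \frac{2 s + 219}{2} = - \frac{219 + 2 s}{2} = - \frac{219}{2} - s$)
$\frac{o{\left(N \right)}}{m{\left(8 \right)}} + \frac{250043}{-376764} = \frac{3 \cdot 0}{- \frac{219}{2} - 8} + \frac{250043}{-376764} = \frac{0}{- \frac{219}{2} - 8} + 250043 \left(- \frac{1}{376764}\right) = \frac{0}{- \frac{235}{2}} - \frac{250043}{376764} = 0 \left(- \frac{2}{235}\right) - \frac{250043}{376764} = 0 - \frac{250043}{376764} = - \frac{250043}{376764}$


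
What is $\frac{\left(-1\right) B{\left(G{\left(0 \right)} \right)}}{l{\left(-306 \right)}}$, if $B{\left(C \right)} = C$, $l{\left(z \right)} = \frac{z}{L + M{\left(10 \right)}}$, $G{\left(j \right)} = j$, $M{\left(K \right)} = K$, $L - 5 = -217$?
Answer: $0$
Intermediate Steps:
$L = -212$ ($L = 5 - 217 = -212$)
$l{\left(z \right)} = - \frac{z}{202}$ ($l{\left(z \right)} = \frac{z}{-212 + 10} = \frac{z}{-202} = - \frac{z}{202}$)
$\frac{\left(-1\right) B{\left(G{\left(0 \right)} \right)}}{l{\left(-306 \right)}} = \frac{\left(-1\right) 0}{\left(- \frac{1}{202}\right) \left(-306\right)} = \frac{0}{\frac{153}{101}} = 0 \cdot \frac{101}{153} = 0$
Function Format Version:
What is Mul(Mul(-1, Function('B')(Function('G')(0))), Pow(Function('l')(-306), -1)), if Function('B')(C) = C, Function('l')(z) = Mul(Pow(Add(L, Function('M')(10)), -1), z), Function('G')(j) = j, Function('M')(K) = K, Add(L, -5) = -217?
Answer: 0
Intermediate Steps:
L = -212 (L = Add(5, -217) = -212)
Function('l')(z) = Mul(Rational(-1, 202), z) (Function('l')(z) = Mul(Pow(Add(-212, 10), -1), z) = Mul(Pow(-202, -1), z) = Mul(Rational(-1, 202), z))
Mul(Mul(-1, Function('B')(Function('G')(0))), Pow(Function('l')(-306), -1)) = Mul(Mul(-1, 0), Pow(Mul(Rational(-1, 202), -306), -1)) = Mul(0, Pow(Rational(153, 101), -1)) = Mul(0, Rational(101, 153)) = 0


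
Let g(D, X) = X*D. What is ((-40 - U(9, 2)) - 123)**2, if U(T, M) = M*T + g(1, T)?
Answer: 36100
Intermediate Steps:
g(D, X) = D*X
U(T, M) = T + M*T (U(T, M) = M*T + 1*T = M*T + T = T + M*T)
((-40 - U(9, 2)) - 123)**2 = ((-40 - 9*(1 + 2)) - 123)**2 = ((-40 - 9*3) - 123)**2 = ((-40 - 1*27) - 123)**2 = ((-40 - 27) - 123)**2 = (-67 - 123)**2 = (-190)**2 = 36100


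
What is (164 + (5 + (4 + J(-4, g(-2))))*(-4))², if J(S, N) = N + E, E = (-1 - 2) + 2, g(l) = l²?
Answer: 13456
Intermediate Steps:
E = -1 (E = -3 + 2 = -1)
J(S, N) = -1 + N (J(S, N) = N - 1 = -1 + N)
(164 + (5 + (4 + J(-4, g(-2))))*(-4))² = (164 + (5 + (4 + (-1 + (-2)²)))*(-4))² = (164 + (5 + (4 + (-1 + 4)))*(-4))² = (164 + (5 + (4 + 3))*(-4))² = (164 + (5 + 7)*(-4))² = (164 + 12*(-4))² = (164 - 48)² = 116² = 13456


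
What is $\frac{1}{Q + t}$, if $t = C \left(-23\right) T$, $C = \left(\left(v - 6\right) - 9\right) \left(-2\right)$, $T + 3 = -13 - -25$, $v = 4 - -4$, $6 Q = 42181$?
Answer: $\frac{6}{24793} \approx 0.000242$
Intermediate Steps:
$Q = \frac{42181}{6}$ ($Q = \frac{1}{6} \cdot 42181 = \frac{42181}{6} \approx 7030.2$)
$v = 8$ ($v = 4 + 4 = 8$)
$T = 9$ ($T = -3 - -12 = -3 + \left(-13 + 25\right) = -3 + 12 = 9$)
$C = 14$ ($C = \left(\left(8 - 6\right) - 9\right) \left(-2\right) = \left(2 - 9\right) \left(-2\right) = \left(-7\right) \left(-2\right) = 14$)
$t = -2898$ ($t = 14 \left(-23\right) 9 = \left(-322\right) 9 = -2898$)
$\frac{1}{Q + t} = \frac{1}{\frac{42181}{6} - 2898} = \frac{1}{\frac{24793}{6}} = \frac{6}{24793}$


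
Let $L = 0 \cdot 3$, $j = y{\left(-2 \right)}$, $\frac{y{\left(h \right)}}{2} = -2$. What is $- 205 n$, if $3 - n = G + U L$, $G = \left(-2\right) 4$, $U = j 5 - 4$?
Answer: $-2255$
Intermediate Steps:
$y{\left(h \right)} = -4$ ($y{\left(h \right)} = 2 \left(-2\right) = -4$)
$j = -4$
$L = 0$
$U = -24$ ($U = \left(-4\right) 5 - 4 = -20 - 4 = -24$)
$G = -8$
$n = 11$ ($n = 3 - \left(-8 - 0\right) = 3 - \left(-8 + 0\right) = 3 - -8 = 3 + 8 = 11$)
$- 205 n = \left(-205\right) 11 = -2255$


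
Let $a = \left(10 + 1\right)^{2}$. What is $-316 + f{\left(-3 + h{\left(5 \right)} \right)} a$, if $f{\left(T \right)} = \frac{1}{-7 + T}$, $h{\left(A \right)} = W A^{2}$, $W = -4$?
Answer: $- \frac{3171}{10} \approx -317.1$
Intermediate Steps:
$h{\left(A \right)} = - 4 A^{2}$
$a = 121$ ($a = 11^{2} = 121$)
$-316 + f{\left(-3 + h{\left(5 \right)} \right)} a = -316 + \frac{1}{-7 - \left(3 + 4 \cdot 5^{2}\right)} 121 = -316 + \frac{1}{-7 - 103} \cdot 121 = -316 + \frac{1}{-110} \cdot 121 = -316 - \frac{11}{10} = - \frac{3171}{10}$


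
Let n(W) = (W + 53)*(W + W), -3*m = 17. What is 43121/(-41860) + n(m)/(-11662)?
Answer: -1397477/1420020 ≈ -0.98413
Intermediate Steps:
m = -17/3 (m = -⅓*17 = -17/3 ≈ -5.6667)
n(W) = 2*W*(53 + W) (n(W) = (53 + W)*(2*W) = 2*W*(53 + W))
43121/(-41860) + n(m)/(-11662) = 43121/(-41860) + (2*(-17/3)*(53 - 17/3))/(-11662) = 43121*(-1/41860) + (2*(-17/3)*(142/3))*(-1/11662) = -3317/3220 - 4828/9*(-1/11662) = -3317/3220 + 142/3087 = -1397477/1420020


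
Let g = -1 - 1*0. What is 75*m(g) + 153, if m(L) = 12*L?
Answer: -747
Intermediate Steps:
g = -1 (g = -1 + 0 = -1)
75*m(g) + 153 = 75*(12*(-1)) + 153 = 75*(-12) + 153 = -900 + 153 = -747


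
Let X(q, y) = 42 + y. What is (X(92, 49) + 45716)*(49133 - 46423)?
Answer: 124136970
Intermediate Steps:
(X(92, 49) + 45716)*(49133 - 46423) = ((42 + 49) + 45716)*(49133 - 46423) = (91 + 45716)*2710 = 45807*2710 = 124136970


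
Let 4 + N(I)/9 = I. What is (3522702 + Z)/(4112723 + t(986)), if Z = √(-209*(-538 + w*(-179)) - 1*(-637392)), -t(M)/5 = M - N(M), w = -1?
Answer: 3522702/4151983 + √712423/4151983 ≈ 0.84864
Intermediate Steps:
N(I) = -36 + 9*I
t(M) = -180 + 40*M (t(M) = -5*(M - (-36 + 9*M)) = -5*(M + (36 - 9*M)) = -5*(36 - 8*M) = -180 + 40*M)
Z = √712423 (Z = √(-209*(-538 - 1*(-179)) - 1*(-637392)) = √(-209*(-538 + 179) + 637392) = √(-209*(-359) + 637392) = √(75031 + 637392) = √712423 ≈ 844.05)
(3522702 + Z)/(4112723 + t(986)) = (3522702 + √712423)/(4112723 + (-180 + 40*986)) = (3522702 + √712423)/(4112723 + (-180 + 39440)) = (3522702 + √712423)/(4112723 + 39260) = (3522702 + √712423)/4151983 = (3522702 + √712423)*(1/4151983) = 3522702/4151983 + √712423/4151983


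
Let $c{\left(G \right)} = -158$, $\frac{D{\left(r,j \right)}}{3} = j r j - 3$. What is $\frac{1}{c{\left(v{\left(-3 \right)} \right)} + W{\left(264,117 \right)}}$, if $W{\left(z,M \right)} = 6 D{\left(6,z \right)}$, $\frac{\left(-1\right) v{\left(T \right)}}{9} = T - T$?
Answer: $\frac{1}{7526956} \approx 1.3286 \cdot 10^{-7}$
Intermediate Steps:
$v{\left(T \right)} = 0$ ($v{\left(T \right)} = - 9 \left(T - T\right) = \left(-9\right) 0 = 0$)
$D{\left(r,j \right)} = -9 + 3 r j^{2}$ ($D{\left(r,j \right)} = 3 \left(j r j - 3\right) = 3 \left(r j^{2} - 3\right) = 3 \left(-3 + r j^{2}\right) = -9 + 3 r j^{2}$)
$W{\left(z,M \right)} = -54 + 108 z^{2}$ ($W{\left(z,M \right)} = 6 \left(-9 + 3 \cdot 6 z^{2}\right) = 6 \left(-9 + 18 z^{2}\right) = -54 + 108 z^{2}$)
$\frac{1}{c{\left(v{\left(-3 \right)} \right)} + W{\left(264,117 \right)}} = \frac{1}{-158 - \left(54 - 108 \cdot 264^{2}\right)} = \frac{1}{-158 + \left(-54 + 108 \cdot 69696\right)} = \frac{1}{-158 + \left(-54 + 7527168\right)} = \frac{1}{-158 + 7527114} = \frac{1}{7526956}$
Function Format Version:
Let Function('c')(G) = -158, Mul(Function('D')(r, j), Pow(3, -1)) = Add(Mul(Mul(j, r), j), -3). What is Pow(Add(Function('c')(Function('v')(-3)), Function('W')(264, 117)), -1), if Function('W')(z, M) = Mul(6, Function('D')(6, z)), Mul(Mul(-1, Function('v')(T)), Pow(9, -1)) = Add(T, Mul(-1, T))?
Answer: Rational(1, 7526956) ≈ 1.3286e-7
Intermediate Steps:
Function('v')(T) = 0 (Function('v')(T) = Mul(-9, Add(T, Mul(-1, T))) = Mul(-9, 0) = 0)
Function('D')(r, j) = Add(-9, Mul(3, r, Pow(j, 2))) (Function('D')(r, j) = Mul(3, Add(Mul(Mul(j, r), j), -3)) = Mul(3, Add(Mul(r, Pow(j, 2)), -3)) = Mul(3, Add(-3, Mul(r, Pow(j, 2)))) = Add(-9, Mul(3, r, Pow(j, 2))))
Function('W')(z, M) = Add(-54, Mul(108, Pow(z, 2))) (Function('W')(z, M) = Mul(6, Add(-9, Mul(3, 6, Pow(z, 2)))) = Mul(6, Add(-9, Mul(18, Pow(z, 2)))) = Add(-54, Mul(108, Pow(z, 2))))
Pow(Add(Function('c')(Function('v')(-3)), Function('W')(264, 117)), -1) = Pow(Add(-158, Add(-54, Mul(108, Pow(264, 2)))), -1) = Pow(Add(-158, Add(-54, Mul(108, 69696))), -1) = Pow(Add(-158, Add(-54, 7527168)), -1) = Pow(Add(-158, 7527114), -1) = Pow(7526956, -1) = Rational(1, 7526956)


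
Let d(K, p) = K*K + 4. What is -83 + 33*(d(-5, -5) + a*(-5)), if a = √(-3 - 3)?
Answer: 874 - 165*I*√6 ≈ 874.0 - 404.17*I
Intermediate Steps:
d(K, p) = 4 + K² (d(K, p) = K² + 4 = 4 + K²)
a = I*√6 (a = √(-6) = I*√6 ≈ 2.4495*I)
-83 + 33*(d(-5, -5) + a*(-5)) = -83 + 33*((4 + (-5)²) + (I*√6)*(-5)) = -83 + 33*((4 + 25) - 5*I*√6) = -83 + 33*(29 - 5*I*√6) = -83 + (957 - 165*I*√6) = 874 - 165*I*√6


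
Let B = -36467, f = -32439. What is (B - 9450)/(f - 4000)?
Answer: 45917/36439 ≈ 1.2601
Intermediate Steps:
(B - 9450)/(f - 4000) = (-36467 - 9450)/(-32439 - 4000) = -45917/(-36439) = -45917*(-1/36439) = 45917/36439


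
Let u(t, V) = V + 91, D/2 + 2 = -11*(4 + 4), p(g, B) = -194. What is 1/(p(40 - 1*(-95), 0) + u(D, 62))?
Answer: -1/41 ≈ -0.024390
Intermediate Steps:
D = -180 (D = -4 + 2*(-11*(4 + 4)) = -4 + 2*(-11*8) = -4 + 2*(-88) = -4 - 176 = -180)
u(t, V) = 91 + V
1/(p(40 - 1*(-95), 0) + u(D, 62)) = 1/(-194 + (91 + 62)) = 1/(-194 + 153) = 1/(-41) = -1/41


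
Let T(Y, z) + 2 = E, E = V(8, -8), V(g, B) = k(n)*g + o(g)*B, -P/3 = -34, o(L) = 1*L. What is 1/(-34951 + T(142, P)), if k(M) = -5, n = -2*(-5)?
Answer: -1/35057 ≈ -2.8525e-5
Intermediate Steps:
o(L) = L
n = 10
P = 102 (P = -3*(-34) = 102)
V(g, B) = -5*g + B*g (V(g, B) = -5*g + g*B = -5*g + B*g)
E = -104 (E = 8*(-5 - 8) = 8*(-13) = -104)
T(Y, z) = -106 (T(Y, z) = -2 - 104 = -106)
1/(-34951 + T(142, P)) = 1/(-34951 - 106) = 1/(-35057) = -1/35057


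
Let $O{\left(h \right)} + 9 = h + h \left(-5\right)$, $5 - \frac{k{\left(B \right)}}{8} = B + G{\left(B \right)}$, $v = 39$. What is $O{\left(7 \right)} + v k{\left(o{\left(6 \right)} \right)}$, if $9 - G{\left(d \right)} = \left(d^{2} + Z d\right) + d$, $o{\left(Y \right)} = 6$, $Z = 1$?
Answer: $11819$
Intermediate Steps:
$G{\left(d \right)} = 9 - d^{2} - 2 d$ ($G{\left(d \right)} = 9 - \left(\left(d^{2} + 1 d\right) + d\right) = 9 - \left(\left(d^{2} + d\right) + d\right) = 9 - \left(\left(d + d^{2}\right) + d\right) = 9 - \left(d^{2} + 2 d\right) = 9 - d^{2} - 2 d$)
$k{\left(B \right)} = -32 + 8 B + 8 B^{2}$ ($k{\left(B \right)} = 40 - 8 \left(B - \left(-9 + B^{2} + 2 B\right)\right) = 40 - 8 \left(9 - B - B^{2}\right) = 40 + \left(-72 + 8 B + 8 B^{2}\right) = -32 + 8 B + 8 B^{2}$)
$O{\left(h \right)} = -9 - 4 h$ ($O{\left(h \right)} = -9 + \left(h + h \left(-5\right)\right) = -9 + \left(h - 5 h\right) = -9 - 4 h$)
$O{\left(7 \right)} + v k{\left(o{\left(6 \right)} \right)} = \left(-9 - 28\right) + 39 \left(-32 + 8 \cdot 6 + 8 \cdot 6^{2}\right) = \left(-9 - 28\right) + 39 \left(-32 + 48 + 8 \cdot 36\right) = -37 + 39 \left(-32 + 48 + 288\right) = -37 + 39 \cdot 304 = -37 + 11856 = 11819$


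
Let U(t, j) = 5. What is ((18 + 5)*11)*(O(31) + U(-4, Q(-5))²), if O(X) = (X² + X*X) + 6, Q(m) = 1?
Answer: 494109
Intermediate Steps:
O(X) = 6 + 2*X² (O(X) = (X² + X²) + 6 = 2*X² + 6 = 6 + 2*X²)
((18 + 5)*11)*(O(31) + U(-4, Q(-5))²) = ((18 + 5)*11)*((6 + 2*31²) + 5²) = (23*11)*((6 + 2*961) + 25) = 253*((6 + 1922) + 25) = 253*(1928 + 25) = 253*1953 = 494109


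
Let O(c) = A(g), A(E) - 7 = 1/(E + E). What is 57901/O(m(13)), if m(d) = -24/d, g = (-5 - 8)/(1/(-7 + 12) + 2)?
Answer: 7527130/899 ≈ 8372.8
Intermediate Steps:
g = -65/11 (g = -13/(1/5 + 2) = -13/(⅕ + 2) = -13/11/5 = -13*5/11 = -65/11 ≈ -5.9091)
A(E) = 7 + 1/(2*E) (A(E) = 7 + 1/(E + E) = 7 + 1/(2*E))
O(c) = 899/130 (O(c) = 7 + 1/(2*(-65/11)) = 7 + (½)*(-11/65) = 7 - 11/130 = 899/130)
57901/O(m(13)) = 57901/(899/130) = 57901*(130/899) = 7527130/899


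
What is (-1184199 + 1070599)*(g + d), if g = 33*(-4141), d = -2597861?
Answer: 310640790400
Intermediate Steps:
g = -136653
(-1184199 + 1070599)*(g + d) = (-1184199 + 1070599)*(-136653 - 2597861) = -113600*(-2734514) = 310640790400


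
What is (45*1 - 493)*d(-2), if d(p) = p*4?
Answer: 3584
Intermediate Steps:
d(p) = 4*p
(45*1 - 493)*d(-2) = (45*1 - 493)*(4*(-2)) = (45 - 493)*(-8) = -448*(-8) = 3584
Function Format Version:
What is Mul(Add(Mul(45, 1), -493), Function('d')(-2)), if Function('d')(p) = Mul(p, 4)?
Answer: 3584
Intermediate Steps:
Function('d')(p) = Mul(4, p)
Mul(Add(Mul(45, 1), -493), Function('d')(-2)) = Mul(Add(Mul(45, 1), -493), Mul(4, -2)) = Mul(Add(45, -493), -8) = Mul(-448, -8) = 3584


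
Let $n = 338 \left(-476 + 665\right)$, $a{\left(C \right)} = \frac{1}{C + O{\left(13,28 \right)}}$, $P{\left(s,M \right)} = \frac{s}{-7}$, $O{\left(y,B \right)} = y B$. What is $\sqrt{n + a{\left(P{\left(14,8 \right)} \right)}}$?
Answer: $\frac{\sqrt{8371353170}}{362} \approx 252.75$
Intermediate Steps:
$O{\left(y,B \right)} = B y$
$P{\left(s,M \right)} = - \frac{s}{7}$ ($P{\left(s,M \right)} = s \left(- \frac{1}{7}\right) = - \frac{s}{7}$)
$a{\left(C \right)} = \frac{1}{364 + C}$ ($a{\left(C \right)} = \frac{1}{C + 28 \cdot 13} = \frac{1}{C + 364} = \frac{1}{364 + C}$)
$n = 63882$ ($n = 338 \cdot 189 = 63882$)
$\sqrt{n + a{\left(P{\left(14,8 \right)} \right)}} = \sqrt{63882 + \frac{1}{364 - 2}} = \sqrt{63882 + \frac{1}{362}} = \sqrt{\frac{23125285}{362}} = \frac{\sqrt{8371353170}}{362}$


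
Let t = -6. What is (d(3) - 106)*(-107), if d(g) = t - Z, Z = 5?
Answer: 12519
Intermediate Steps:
d(g) = -11 (d(g) = -6 - 1*5 = -6 - 5 = -11)
(d(3) - 106)*(-107) = (-11 - 106)*(-107) = -117*(-107) = 12519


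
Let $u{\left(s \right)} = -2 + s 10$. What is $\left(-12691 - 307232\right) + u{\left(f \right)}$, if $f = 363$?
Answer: $-316295$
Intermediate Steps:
$u{\left(s \right)} = -2 + 10 s$
$\left(-12691 - 307232\right) + u{\left(f \right)} = \left(-12691 - 307232\right) + \left(-2 + 10 \cdot 363\right) = -319923 + \left(-2 + 3630\right) = -319923 + 3628 = -316295$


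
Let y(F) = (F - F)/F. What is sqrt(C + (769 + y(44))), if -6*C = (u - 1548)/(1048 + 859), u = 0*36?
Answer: sqrt(2797075087)/1907 ≈ 27.733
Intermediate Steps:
u = 0
y(F) = 0 (y(F) = 0/F = 0)
C = 258/1907 (C = -(0 - 1548)/(6*(1048 + 859)) = -(-258)/1907 = -1/6*(-1548/1907) = 258/1907 ≈ 0.13529)
sqrt(C + (769 + y(44))) = sqrt(258/1907 + (769 + 0)) = sqrt(258/1907 + 769) = sqrt(1466741/1907) = sqrt(2797075087)/1907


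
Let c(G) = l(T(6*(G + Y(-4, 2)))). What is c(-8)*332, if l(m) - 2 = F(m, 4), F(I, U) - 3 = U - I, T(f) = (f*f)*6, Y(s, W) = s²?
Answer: -4586580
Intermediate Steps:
T(f) = 6*f² (T(f) = f²*6 = 6*f²)
F(I, U) = 3 + U - I (F(I, U) = 3 + (U - I) = 3 + U - I)
l(m) = 9 - m (l(m) = 2 + (3 + 4 - m) = 2 + (7 - m) = 9 - m)
c(G) = 9 - 6*(96 + 6*G)² (c(G) = 9 - 6*(6*(G + (-4)²))² = 9 - 6*(6*(G + 16))² = 9 - 6*(6*(16 + G))² = 9 - 6*(96 + 6*G)²)
c(-8)*332 = (9 - 216*(16 - 8)²)*332 = (9 - 216*8²)*332 = (9 - 216*64)*332 = (9 - 13824)*332 = -13815*332 = -4586580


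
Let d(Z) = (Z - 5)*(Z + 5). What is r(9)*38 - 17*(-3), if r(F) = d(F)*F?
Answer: 19203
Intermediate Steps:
d(Z) = (-5 + Z)*(5 + Z)
r(F) = F*(-25 + F**2) (r(F) = (-25 + F**2)*F = F*(-25 + F**2))
r(9)*38 - 17*(-3) = (9*(-25 + 9**2))*38 - 17*(-3) = (9*(-25 + 81))*38 + 51 = (9*56)*38 + 51 = 504*38 + 51 = 19152 + 51 = 19203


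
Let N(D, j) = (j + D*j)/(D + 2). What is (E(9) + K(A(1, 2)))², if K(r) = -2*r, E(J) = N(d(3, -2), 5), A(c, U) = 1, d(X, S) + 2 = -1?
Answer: 64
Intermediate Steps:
d(X, S) = -3 (d(X, S) = -2 - 1 = -3)
N(D, j) = (j + D*j)/(2 + D)
E(J) = 10 (E(J) = 5*(1 - 3)/(2 - 3) = 5*(-2)/(-1) = 5*(-1)*(-2) = 10)
(E(9) + K(A(1, 2)))² = (10 - 2*1)² = (10 - 2)² = 8² = 64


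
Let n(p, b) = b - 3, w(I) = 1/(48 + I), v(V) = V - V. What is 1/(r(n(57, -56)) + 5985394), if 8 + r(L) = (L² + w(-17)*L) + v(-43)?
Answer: 31/185654818 ≈ 1.6698e-7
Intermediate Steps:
v(V) = 0
n(p, b) = -3 + b
r(L) = -8 + L² + L/31 (r(L) = -8 + ((L² + L/(48 - 17)) + 0) = -8 + ((L² + L/31) + 0) = -8 + (L² + L/31) = -8 + L² + L/31)
1/(r(n(57, -56)) + 5985394) = 1/((-8 + (-3 - 56)² + (-3 - 56)/31) + 5985394) = 1/((-8 + (-59)² + (1/31)*(-59)) + 5985394) = 1/((-8 + 3481 - 59/31) + 5985394) = 1/(107604/31 + 5985394) = 1/(185654818/31) = 31/185654818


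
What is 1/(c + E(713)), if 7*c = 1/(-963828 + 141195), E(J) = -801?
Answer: -5758431/4612503232 ≈ -0.0012484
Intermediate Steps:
c = -1/5758431 (c = 1/(7*(-963828 + 141195)) = (⅐)/(-822633) = (⅐)*(-1/822633) = -1/5758431 ≈ -1.7366e-7)
1/(c + E(713)) = 1/(-1/5758431 - 801) = 1/(-4612503232/5758431) = -5758431/4612503232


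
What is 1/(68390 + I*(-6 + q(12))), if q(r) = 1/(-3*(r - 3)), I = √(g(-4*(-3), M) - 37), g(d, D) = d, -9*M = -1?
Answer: 9971262/681934741025 + 4401*I/681934741025 ≈ 1.4622e-5 + 6.4537e-9*I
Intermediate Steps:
M = ⅑ (M = -⅑*(-1) = ⅑ ≈ 0.11111)
I = 5*I (I = √(-4*(-3) - 37) = √(12 - 37) = √(-25) = 5*I ≈ 5.0*I)
q(r) = 1/(9 - 3*r) (q(r) = 1/(-3*(-3 + r)) = 1/(9 - 3*r))
1/(68390 + I*(-6 + q(12))) = 1/(68390 + (5*I)*(-6 - 1/(-9 + 3*12))) = 1/(68390 + (5*I)*(-6 - 1/(-9 + 36))) = 1/(68390 + (5*I)*(-6 - 1/27)) = 1/(68390 + (5*I)*(-163/27)) = 1/(68390 - 815*I/27) = 729*(68390 + 815*I/27)/3409673705125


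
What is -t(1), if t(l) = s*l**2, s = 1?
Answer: -1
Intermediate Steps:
t(l) = l**2 (t(l) = 1*l**2 = l**2)
-t(1) = -1*1**2 = -1*1 = -1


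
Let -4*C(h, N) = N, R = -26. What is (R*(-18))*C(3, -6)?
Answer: 702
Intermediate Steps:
C(h, N) = -N/4
(R*(-18))*C(3, -6) = (-26*(-18))*(-¼*(-6)) = 468*(3/2) = 702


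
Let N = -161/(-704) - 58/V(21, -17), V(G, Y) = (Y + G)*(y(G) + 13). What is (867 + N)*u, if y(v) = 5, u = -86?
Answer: -236055251/3168 ≈ -74512.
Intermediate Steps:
V(G, Y) = 18*G + 18*Y (V(G, Y) = (Y + G)*(5 + 13) = (G + Y)*18 = 18*G + 18*Y)
N = -3655/6336 (N = -161/(-704) - 58/(18*21 + 18*(-17)) = -161*(-1/704) - 58/(378 - 306) = 161/704 - 58/72 = 161/704 - 58*1/72 = 161/704 - 29/36 = -3655/6336 ≈ -0.57686)
(867 + N)*u = (867 - 3655/6336)*(-86) = (5489657/6336)*(-86) = -236055251/3168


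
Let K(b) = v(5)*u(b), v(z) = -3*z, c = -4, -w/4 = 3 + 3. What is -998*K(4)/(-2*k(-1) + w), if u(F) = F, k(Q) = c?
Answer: -7485/2 ≈ -3742.5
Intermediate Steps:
w = -24 (w = -4*(3 + 3) = -4*6 = -24)
k(Q) = -4
K(b) = -15*b (K(b) = (-3*5)*b = -15*b)
-998*K(4)/(-2*k(-1) + w) = -998*(-15*4)/(-2*(-4) - 24) = -(-59880)/(8 - 24) = -(-59880)/(-16) = -(-59880)*(-1)/16 = -998*15/4 = -7485/2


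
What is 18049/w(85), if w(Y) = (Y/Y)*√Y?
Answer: 18049*√85/85 ≈ 1957.7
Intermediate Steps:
w(Y) = √Y (w(Y) = 1*√Y = √Y)
18049/w(85) = 18049/(√85) = 18049*(√85/85) = 18049*√85/85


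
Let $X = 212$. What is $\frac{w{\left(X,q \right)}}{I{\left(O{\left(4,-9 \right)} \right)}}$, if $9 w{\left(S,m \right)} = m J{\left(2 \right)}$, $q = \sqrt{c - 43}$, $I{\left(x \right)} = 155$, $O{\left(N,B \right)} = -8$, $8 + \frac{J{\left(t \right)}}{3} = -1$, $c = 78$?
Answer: $- \frac{3 \sqrt{35}}{155} \approx -0.1145$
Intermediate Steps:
$J{\left(t \right)} = -27$ ($J{\left(t \right)} = -24 + 3 \left(-1\right) = -24 - 3 = -27$)
$q = \sqrt{35}$ ($q = \sqrt{78 - 43} = \sqrt{35} \approx 5.9161$)
$w{\left(S,m \right)} = - 3 m$ ($w{\left(S,m \right)} = \frac{m \left(-27\right)}{9} = \frac{\left(-27\right) m}{9} = - 3 m$)
$\frac{w{\left(X,q \right)}}{I{\left(O{\left(4,-9 \right)} \right)}} = \frac{\left(-3\right) \sqrt{35}}{155} = - 3 \sqrt{35} \cdot \frac{1}{155} = - \frac{3 \sqrt{35}}{155}$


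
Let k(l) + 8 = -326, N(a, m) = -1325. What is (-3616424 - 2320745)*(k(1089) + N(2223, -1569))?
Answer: 9849763371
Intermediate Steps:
k(l) = -334 (k(l) = -8 - 326 = -334)
(-3616424 - 2320745)*(k(1089) + N(2223, -1569)) = (-3616424 - 2320745)*(-334 - 1325) = -5937169*(-1659) = 9849763371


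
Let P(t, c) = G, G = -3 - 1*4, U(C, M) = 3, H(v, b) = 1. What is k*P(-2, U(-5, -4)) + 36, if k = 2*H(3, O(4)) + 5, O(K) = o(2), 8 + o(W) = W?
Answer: -13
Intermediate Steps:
o(W) = -8 + W
O(K) = -6 (O(K) = -8 + 2 = -6)
G = -7 (G = -3 - 4 = -7)
k = 7 (k = 2*1 + 5 = 2 + 5 = 7)
P(t, c) = -7
k*P(-2, U(-5, -4)) + 36 = 7*(-7) + 36 = -49 + 36 = -13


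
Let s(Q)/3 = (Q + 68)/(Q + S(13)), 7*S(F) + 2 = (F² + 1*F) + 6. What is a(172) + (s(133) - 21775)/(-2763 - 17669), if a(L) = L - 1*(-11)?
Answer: 2100422003/11411272 ≈ 184.07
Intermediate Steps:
S(F) = 4/7 + F/7 + F²/7 (S(F) = -2/7 + ((F² + 1*F) + 6)/7 = -2/7 + ((F² + F) + 6)/7 = -2/7 + ((F + F²) + 6)/7 = -2/7 + (6 + F + F²)/7 = -2/7 + (6/7 + F/7 + F²/7) = 4/7 + F/7 + F²/7)
a(L) = 11 + L (a(L) = L + 11 = 11 + L)
s(Q) = 3*(68 + Q)/(186/7 + Q) (s(Q) = 3*((Q + 68)/(Q + (4/7 + (⅐)*13 + (⅐)*13²))) = 3*((68 + Q)/(Q + (4/7 + 13/7 + (⅐)*169))) = 3*((68 + Q)/(Q + (4/7 + 13/7 + 169/7))) = 3*((68 + Q)/(Q + 186/7)) = 3*((68 + Q)/(186/7 + Q)) = 3*(68 + Q)/(186/7 + Q))
a(172) + (s(133) - 21775)/(-2763 - 17669) = (11 + 172) + (21*(68 + 133)/(186 + 7*133) - 21775)/(-2763 - 17669) = 183 + (21*201/(186 + 931) - 21775)/(-20432) = 183 + (21*201/1117 - 21775)*(-1/20432) = 183 + (21*(1/1117)*201 - 21775)*(-1/20432) = 183 + (4221/1117 - 21775)*(-1/20432) = 183 - 24318454/1117*(-1/20432) = 183 + 12159227/11411272 = 2100422003/11411272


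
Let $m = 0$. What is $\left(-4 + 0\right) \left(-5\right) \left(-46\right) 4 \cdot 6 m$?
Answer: $0$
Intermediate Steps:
$\left(-4 + 0\right) \left(-5\right) \left(-46\right) 4 \cdot 6 m = \left(-4 + 0\right) \left(-5\right) \left(-46\right) 4 \cdot 6 \cdot 0 = \left(-4\right) \left(-5\right) \left(-46\right) 24 \cdot 0 = 20 \left(-46\right) 0 = \left(-920\right) 0 = 0$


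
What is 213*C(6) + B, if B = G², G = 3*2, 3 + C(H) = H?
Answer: 675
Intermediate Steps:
C(H) = -3 + H
G = 6
B = 36 (B = 6² = 36)
213*C(6) + B = 213*(-3 + 6) + 36 = 213*3 + 36 = 639 + 36 = 675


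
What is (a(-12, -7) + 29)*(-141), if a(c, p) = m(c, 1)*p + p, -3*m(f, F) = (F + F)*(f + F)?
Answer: 4136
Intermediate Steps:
m(f, F) = -2*F*(F + f)/3 (m(f, F) = -(F + F)*(f + F)/3 = -2*F*(F + f)/3)
a(c, p) = p + p*(-⅔ - 2*c/3) (a(c, p) = (-⅔*1*(1 + c))*p + p = (-⅔ - 2*c/3)*p + p = p*(-⅔ - 2*c/3) + p = p + p*(-⅔ - 2*c/3))
(a(-12, -7) + 29)*(-141) = ((⅓)*(-7)*(1 - 2*(-12)) + 29)*(-141) = ((⅓)*(-7)*(1 + 24) + 29)*(-141) = ((⅓)*(-7)*25 + 29)*(-141) = (-175/3 + 29)*(-141) = -88/3*(-141) = 4136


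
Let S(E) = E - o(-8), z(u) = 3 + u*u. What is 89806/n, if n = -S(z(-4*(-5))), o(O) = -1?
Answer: -44903/202 ≈ -222.29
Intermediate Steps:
z(u) = 3 + u²
S(E) = 1 + E (S(E) = E - 1*(-1) = E + 1 = 1 + E)
n = -404 (n = -(1 + (3 + (-4*(-5))²)) = -(1 + (3 + 20²)) = -(1 + (3 + 400)) = -(1 + 403) = -1*404 = -404)
89806/n = 89806/(-404) = 89806*(-1/404) = -44903/202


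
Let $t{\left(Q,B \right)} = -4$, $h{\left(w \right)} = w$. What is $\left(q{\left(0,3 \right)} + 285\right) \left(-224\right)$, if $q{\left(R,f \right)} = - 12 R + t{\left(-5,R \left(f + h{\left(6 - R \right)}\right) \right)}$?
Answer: $-62944$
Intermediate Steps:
$q{\left(R,f \right)} = -4 - 12 R$ ($q{\left(R,f \right)} = - 12 R - 4 = -4 - 12 R$)
$\left(q{\left(0,3 \right)} + 285\right) \left(-224\right) = \left(\left(-4 - 0\right) + 285\right) \left(-224\right) = \left(\left(-4 + 0\right) + 285\right) \left(-224\right) = \left(-4 + 285\right) \left(-224\right) = 281 \left(-224\right) = -62944$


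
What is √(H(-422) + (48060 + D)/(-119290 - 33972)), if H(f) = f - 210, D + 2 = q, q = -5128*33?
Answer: I*√3706657485879/76631 ≈ 25.124*I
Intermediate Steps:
q = -169224
D = -169226 (D = -2 - 169224 = -169226)
H(f) = -210 + f
√(H(-422) + (48060 + D)/(-119290 - 33972)) = √((-210 - 422) + (48060 - 169226)/(-119290 - 33972)) = √(-632 - 121166/(-153262)) = √(-632 - 121166*(-1/153262)) = √(-632 + 60583/76631) = √(-48370209/76631) = I*√3706657485879/76631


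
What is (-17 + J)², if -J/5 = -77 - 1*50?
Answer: 381924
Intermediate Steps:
J = 635 (J = -5*(-77 - 1*50) = -5*(-77 - 50) = -5*(-127) = 635)
(-17 + J)² = (-17 + 635)² = 618² = 381924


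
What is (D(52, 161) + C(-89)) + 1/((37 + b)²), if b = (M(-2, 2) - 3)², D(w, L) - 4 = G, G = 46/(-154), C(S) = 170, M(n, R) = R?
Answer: 19313577/111188 ≈ 173.70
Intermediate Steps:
G = -23/77 (G = 46*(-1/154) = -23/77 ≈ -0.29870)
D(w, L) = 285/77 (D(w, L) = 4 - 23/77 = 285/77)
b = 1 (b = (2 - 3)² = (-1)² = 1)
(D(52, 161) + C(-89)) + 1/((37 + b)²) = (285/77 + 170) + 1/((37 + 1)²) = 13375/77 + 1/(38²) = 13375/77 + 1/1444 = 19313577/111188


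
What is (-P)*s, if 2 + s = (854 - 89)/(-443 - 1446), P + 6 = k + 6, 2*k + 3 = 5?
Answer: 4543/1889 ≈ 2.4050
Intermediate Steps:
k = 1 (k = -3/2 + (½)*5 = -3/2 + 5/2 = 1)
P = 1 (P = -6 + (1 + 6) = -6 + 7 = 1)
s = -4543/1889 (s = -2 + (854 - 89)/(-443 - 1446) = -2 + 765/(-1889) = -2 + 765*(-1/1889) = -2 - 765/1889 = -4543/1889 ≈ -2.4050)
(-P)*s = -1*1*(-4543/1889) = -1*(-4543/1889) = 4543/1889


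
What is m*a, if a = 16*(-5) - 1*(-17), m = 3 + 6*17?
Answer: -6615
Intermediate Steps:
m = 105 (m = 3 + 102 = 105)
a = -63 (a = -80 + 17 = -63)
m*a = 105*(-63) = -6615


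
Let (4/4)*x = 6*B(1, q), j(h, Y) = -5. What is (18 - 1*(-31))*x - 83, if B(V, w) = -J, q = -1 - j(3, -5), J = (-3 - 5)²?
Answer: -18899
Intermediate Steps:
J = 64 (J = (-8)² = 64)
q = 4 (q = -1 - 1*(-5) = -1 + 5 = 4)
B(V, w) = -64 (B(V, w) = -1*64 = -64)
x = -384 (x = 6*(-64) = -384)
(18 - 1*(-31))*x - 83 = (18 - 1*(-31))*(-384) - 83 = (18 + 31)*(-384) - 83 = 49*(-384) - 83 = -18816 - 83 = -18899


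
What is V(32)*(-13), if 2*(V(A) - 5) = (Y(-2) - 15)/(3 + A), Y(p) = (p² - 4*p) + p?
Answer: -897/14 ≈ -64.071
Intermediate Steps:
Y(p) = p² - 3*p
V(A) = 5 - 5/(2*(3 + A)) (V(A) = 5 + ((-2*(-3 - 2) - 15)/(3 + A))/2 = 5 + ((-2*(-5) - 15)/(3 + A))/2 = 5 + ((10 - 15)/(3 + A))/2 = 5 + (-5/(3 + A))/2 = 5 - 5/(2*(3 + A)))
V(32)*(-13) = (5*(5 + 2*32)/(2*(3 + 32)))*(-13) = ((5/2)*(5 + 64)/35)*(-13) = ((5/2)*(1/35)*69)*(-13) = (69/14)*(-13) = -897/14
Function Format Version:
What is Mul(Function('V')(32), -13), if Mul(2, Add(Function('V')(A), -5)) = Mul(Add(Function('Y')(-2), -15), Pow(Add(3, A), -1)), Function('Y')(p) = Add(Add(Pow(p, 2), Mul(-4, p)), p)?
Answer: Rational(-897, 14) ≈ -64.071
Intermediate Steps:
Function('Y')(p) = Add(Pow(p, 2), Mul(-3, p))
Function('V')(A) = Add(5, Mul(Rational(-5, 2), Pow(Add(3, A), -1))) (Function('V')(A) = Add(5, Mul(Rational(1, 2), Mul(Add(Mul(-2, Add(-3, -2)), -15), Pow(Add(3, A), -1)))) = Add(5, Mul(Rational(1, 2), Mul(Add(Mul(-2, -5), -15), Pow(Add(3, A), -1)))) = Add(5, Mul(Rational(1, 2), Mul(Add(10, -15), Pow(Add(3, A), -1)))) = Add(5, Mul(Rational(1, 2), Mul(-5, Pow(Add(3, A), -1)))) = Add(5, Mul(Rational(-5, 2), Pow(Add(3, A), -1))))
Mul(Function('V')(32), -13) = Mul(Mul(Rational(5, 2), Pow(Add(3, 32), -1), Add(5, Mul(2, 32))), -13) = Mul(Mul(Rational(5, 2), Pow(35, -1), Add(5, 64)), -13) = Mul(Mul(Rational(5, 2), Rational(1, 35), 69), -13) = Mul(Rational(69, 14), -13) = Rational(-897, 14)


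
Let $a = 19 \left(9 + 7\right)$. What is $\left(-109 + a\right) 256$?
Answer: $49920$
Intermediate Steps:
$a = 304$ ($a = 19 \cdot 16 = 304$)
$\left(-109 + a\right) 256 = \left(-109 + 304\right) 256 = 195 \cdot 256 = 49920$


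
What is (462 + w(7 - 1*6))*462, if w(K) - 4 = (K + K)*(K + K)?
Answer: 217140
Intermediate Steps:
w(K) = 4 + 4*K² (w(K) = 4 + (K + K)*(K + K) = 4 + (2*K)*(2*K) = 4 + 4*K²)
(462 + w(7 - 1*6))*462 = (462 + (4 + 4*(7 - 1*6)²))*462 = (462 + (4 + 4*(7 - 6)²))*462 = (462 + (4 + 4*1²))*462 = (462 + (4 + 4*1))*462 = (462 + (4 + 4))*462 = (462 + 8)*462 = 470*462 = 217140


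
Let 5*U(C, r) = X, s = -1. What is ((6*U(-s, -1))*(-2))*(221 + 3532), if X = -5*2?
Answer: 90072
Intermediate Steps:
X = -10
U(C, r) = -2 (U(C, r) = (1/5)*(-10) = -2)
((6*U(-s, -1))*(-2))*(221 + 3532) = ((6*(-2))*(-2))*(221 + 3532) = -12*(-2)*3753 = 24*3753 = 90072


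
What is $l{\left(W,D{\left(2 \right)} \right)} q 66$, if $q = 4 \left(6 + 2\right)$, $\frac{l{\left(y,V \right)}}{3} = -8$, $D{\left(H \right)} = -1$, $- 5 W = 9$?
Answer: $-50688$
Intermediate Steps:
$W = - \frac{9}{5}$ ($W = \left(- \frac{1}{5}\right) 9 = - \frac{9}{5} \approx -1.8$)
$l{\left(y,V \right)} = -24$ ($l{\left(y,V \right)} = 3 \left(-8\right) = -24$)
$q = 32$ ($q = 4 \cdot 8 = 32$)
$l{\left(W,D{\left(2 \right)} \right)} q 66 = \left(-24\right) 32 \cdot 66 = \left(-768\right) 66 = -50688$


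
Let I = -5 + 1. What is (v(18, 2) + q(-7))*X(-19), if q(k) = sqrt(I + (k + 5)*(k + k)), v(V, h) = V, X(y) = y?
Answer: -342 - 38*sqrt(6) ≈ -435.08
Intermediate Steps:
I = -4
q(k) = sqrt(-4 + 2*k*(5 + k)) (q(k) = sqrt(-4 + (k + 5)*(k + k)) = sqrt(-4 + (5 + k)*(2*k)) = sqrt(-4 + 2*k*(5 + k)))
(v(18, 2) + q(-7))*X(-19) = (18 + sqrt(-4 + 2*(-7)**2 + 10*(-7)))*(-19) = (18 + sqrt(-4 + 2*49 - 70))*(-19) = (18 + sqrt(-4 + 98 - 70))*(-19) = (18 + sqrt(24))*(-19) = (18 + 2*sqrt(6))*(-19) = -342 - 38*sqrt(6)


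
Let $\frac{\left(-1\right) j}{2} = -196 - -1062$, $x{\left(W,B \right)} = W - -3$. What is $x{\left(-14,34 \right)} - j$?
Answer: $1721$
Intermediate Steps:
$x{\left(W,B \right)} = 3 + W$ ($x{\left(W,B \right)} = W + 3 = 3 + W$)
$j = -1732$ ($j = - 2 \left(-196 - -1062\right) = - 2 \left(-196 + 1062\right) = \left(-2\right) 866 = -1732$)
$x{\left(-14,34 \right)} - j = \left(3 - 14\right) - -1732 = -11 + 1732 = 1721$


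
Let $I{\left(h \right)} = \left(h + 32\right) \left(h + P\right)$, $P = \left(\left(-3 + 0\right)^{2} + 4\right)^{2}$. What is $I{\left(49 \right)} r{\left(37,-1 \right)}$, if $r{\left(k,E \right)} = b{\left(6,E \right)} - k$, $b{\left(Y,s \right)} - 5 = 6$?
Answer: $-459108$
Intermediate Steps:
$b{\left(Y,s \right)} = 11$ ($b{\left(Y,s \right)} = 5 + 6 = 11$)
$P = 169$ ($P = \left(\left(-3\right)^{2} + 4\right)^{2} = \left(9 + 4\right)^{2} = 13^{2} = 169$)
$I{\left(h \right)} = \left(32 + h\right) \left(169 + h\right)$ ($I{\left(h \right)} = \left(h + 32\right) \left(h + 169\right) = \left(32 + h\right) \left(169 + h\right)$)
$r{\left(k,E \right)} = 11 - k$
$I{\left(49 \right)} r{\left(37,-1 \right)} = \left(5408 + 49^{2} + 201 \cdot 49\right) \left(11 - 37\right) = \left(5408 + 2401 + 9849\right) \left(11 - 37\right) = 17658 \left(-26\right) = -459108$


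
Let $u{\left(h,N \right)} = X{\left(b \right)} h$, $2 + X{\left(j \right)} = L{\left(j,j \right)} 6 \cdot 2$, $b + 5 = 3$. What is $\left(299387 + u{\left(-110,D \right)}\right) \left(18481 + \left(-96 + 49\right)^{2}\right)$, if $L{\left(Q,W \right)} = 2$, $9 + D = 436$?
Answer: $6144247230$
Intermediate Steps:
$D = 427$ ($D = -9 + 436 = 427$)
$b = -2$ ($b = -5 + 3 = -2$)
$X{\left(j \right)} = 22$ ($X{\left(j \right)} = -2 + 2 \cdot 6 \cdot 2 = -2 + 12 \cdot 2 = -2 + 24 = 22$)
$u{\left(h,N \right)} = 22 h$
$\left(299387 + u{\left(-110,D \right)}\right) \left(18481 + \left(-96 + 49\right)^{2}\right) = \left(299387 + 22 \left(-110\right)\right) \left(18481 + \left(-96 + 49\right)^{2}\right) = \left(299387 - 2420\right) \left(18481 + \left(-47\right)^{2}\right) = 296967 \left(18481 + 2209\right) = 296967 \cdot 20690 = 6144247230$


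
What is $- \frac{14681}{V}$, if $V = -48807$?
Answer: $\frac{14681}{48807} \approx 0.3008$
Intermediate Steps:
$- \frac{14681}{V} = - \frac{14681}{-48807} = \left(-14681\right) \left(- \frac{1}{48807}\right) = \frac{14681}{48807}$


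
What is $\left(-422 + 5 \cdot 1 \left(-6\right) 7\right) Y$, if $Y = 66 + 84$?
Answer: $-94800$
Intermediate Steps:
$Y = 150$
$\left(-422 + 5 \cdot 1 \left(-6\right) 7\right) Y = \left(-422 + 5 \cdot 1 \left(-6\right) 7\right) 150 = \left(-422 + 5 \left(-6\right) 7\right) 150 = \left(-422 - 210\right) 150 = \left(-632\right) 150 = -94800$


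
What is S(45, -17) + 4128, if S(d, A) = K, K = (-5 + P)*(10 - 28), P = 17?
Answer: 3912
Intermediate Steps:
K = -216 (K = (-5 + 17)*(10 - 28) = 12*(-18) = -216)
S(d, A) = -216
S(45, -17) + 4128 = -216 + 4128 = 3912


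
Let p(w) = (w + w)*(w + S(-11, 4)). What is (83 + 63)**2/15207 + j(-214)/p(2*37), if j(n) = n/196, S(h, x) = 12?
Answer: 718561015/512658384 ≈ 1.4016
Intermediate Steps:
p(w) = 2*w*(12 + w) (p(w) = (w + w)*(w + 12) = (2*w)*(12 + w) = 2*w*(12 + w))
j(n) = n/196 (j(n) = n*(1/196) = n/196)
(83 + 63)**2/15207 + j(-214)/p(2*37) = (83 + 63)**2/15207 + ((1/196)*(-214))/((2*(2*37)*(12 + 2*37))) = 146**2*(1/15207) - 107*1/(148*(12 + 74))/98 = 21316*(1/15207) - 107/(98*(2*74*86)) = 21316/15207 - 107/98/12728 = 21316/15207 - 107/98*1/12728 = 21316/15207 - 107/1247344 = 718561015/512658384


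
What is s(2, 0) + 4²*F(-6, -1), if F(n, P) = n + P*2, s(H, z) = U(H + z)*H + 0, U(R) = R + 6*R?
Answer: -100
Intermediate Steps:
U(R) = 7*R
s(H, z) = H*(7*H + 7*z) (s(H, z) = (7*(H + z))*H + 0 = (7*H + 7*z)*H + 0 = H*(7*H + 7*z) + 0 = H*(7*H + 7*z))
F(n, P) = n + 2*P
s(2, 0) + 4²*F(-6, -1) = 7*2*(2 + 0) + 4²*(-6 + 2*(-1)) = 7*2*2 + 16*(-6 - 2) = 28 + 16*(-8) = 28 - 128 = -100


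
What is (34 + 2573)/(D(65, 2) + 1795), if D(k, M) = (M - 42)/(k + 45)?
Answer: 28677/19741 ≈ 1.4527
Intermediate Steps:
D(k, M) = (-42 + M)/(45 + k)
(34 + 2573)/(D(65, 2) + 1795) = (34 + 2573)/((-42 + 2)/(45 + 65) + 1795) = 2607/(-40/110 + 1795) = 2607/((1/110)*(-40) + 1795) = 2607/(-4/11 + 1795) = 2607/(19741/11) = 2607*(11/19741) = 28677/19741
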